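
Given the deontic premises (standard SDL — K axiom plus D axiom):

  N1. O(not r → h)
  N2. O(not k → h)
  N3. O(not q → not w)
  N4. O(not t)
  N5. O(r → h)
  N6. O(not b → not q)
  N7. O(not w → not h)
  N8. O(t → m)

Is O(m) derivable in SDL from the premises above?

No

Premise 8 is O(t → m), but O(t) is not derivable from the premises, so it does not yield O(m).
No other premise forces O(m). An ideal world satisfying every premise can still have m false, so O(m) is not derivable.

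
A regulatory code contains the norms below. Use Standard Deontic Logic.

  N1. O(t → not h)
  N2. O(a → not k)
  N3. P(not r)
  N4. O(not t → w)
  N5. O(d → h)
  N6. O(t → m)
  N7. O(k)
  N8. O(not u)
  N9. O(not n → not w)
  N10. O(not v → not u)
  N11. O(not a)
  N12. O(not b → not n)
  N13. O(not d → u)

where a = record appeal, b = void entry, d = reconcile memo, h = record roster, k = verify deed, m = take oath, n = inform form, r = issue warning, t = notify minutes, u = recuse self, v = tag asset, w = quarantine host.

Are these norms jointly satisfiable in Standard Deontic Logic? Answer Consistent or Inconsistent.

Premise 2 is O(a → not k), but O(a) is not derivable from the premises, so it does not yield O(not k).
So O(not k) is not derivable, and the apparent clash with O(k) does not arise.
A world satisfying every obligation exists (e.g. a=false, b=true, d=true, h=true, k=true, m=false, n=true, r=false, t=false, u=false, v=false, w=true); no atom is both obligatory and forbidden, so the set is consistent.

Consistent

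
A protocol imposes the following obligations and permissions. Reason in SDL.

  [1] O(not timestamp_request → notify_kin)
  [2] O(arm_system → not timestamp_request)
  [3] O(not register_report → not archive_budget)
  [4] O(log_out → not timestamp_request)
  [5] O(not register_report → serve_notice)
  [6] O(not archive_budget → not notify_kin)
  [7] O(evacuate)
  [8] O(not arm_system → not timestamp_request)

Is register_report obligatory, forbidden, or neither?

Obligatory

Premises 2 and 8 are O(arm_system → not timestamp_request) and O(not arm_system → not timestamp_request); every ideal world satisfies arm_system or not arm_system, so in either case not timestamp_request holds — hence O(not timestamp_request).
With premise 1, O(not timestamp_request → notify_kin), the K-axiom yields O(notify_kin).
The contrapositive of premise 6 (O(not archive_budget → not notify_kin)) is O(notify_kin → archive_budget), and O(notify_kin) is already established, so O(archive_budget).
Premise 3, O(not register_report → not archive_budget), contraposes to O(archive_budget → register_report); with O(archive_budget) we get O(register_report).
Premises 4, 5, 7 do not contribute to this derivation.
Hence register_report is obligatory.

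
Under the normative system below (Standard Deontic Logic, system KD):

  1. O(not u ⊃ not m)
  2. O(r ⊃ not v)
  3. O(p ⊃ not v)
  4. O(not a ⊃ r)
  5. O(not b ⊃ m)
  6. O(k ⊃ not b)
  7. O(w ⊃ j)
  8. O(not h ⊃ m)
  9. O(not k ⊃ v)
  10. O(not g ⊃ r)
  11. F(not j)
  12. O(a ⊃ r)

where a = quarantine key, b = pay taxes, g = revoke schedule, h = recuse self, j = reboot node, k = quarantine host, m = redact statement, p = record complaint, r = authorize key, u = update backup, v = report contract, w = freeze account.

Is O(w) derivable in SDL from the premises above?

No

Premise 7 is O(w ⊃ j); even if O(j) held, inferring O(w) would be affirming the consequent — invalid.
No other premise forces O(w). An ideal world satisfying every premise can still have w false, so O(w) is not derivable.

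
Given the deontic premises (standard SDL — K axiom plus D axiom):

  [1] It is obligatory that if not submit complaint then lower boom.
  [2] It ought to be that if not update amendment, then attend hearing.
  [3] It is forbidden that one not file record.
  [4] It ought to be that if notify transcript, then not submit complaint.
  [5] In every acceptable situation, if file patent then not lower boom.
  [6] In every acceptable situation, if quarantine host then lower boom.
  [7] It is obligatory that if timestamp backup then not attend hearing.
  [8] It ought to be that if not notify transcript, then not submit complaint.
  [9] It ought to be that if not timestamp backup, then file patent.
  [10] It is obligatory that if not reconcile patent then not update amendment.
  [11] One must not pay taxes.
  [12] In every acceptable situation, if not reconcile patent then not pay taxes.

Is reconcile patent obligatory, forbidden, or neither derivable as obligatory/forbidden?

By case analysis on notify_transcript: premise 4 gives O(notify_transcript → ¬submit_complaint) and premise 8 gives O(¬notify_transcript → ¬submit_complaint), so O(¬submit_complaint) either way.
With premise 1, O(¬submit_complaint → lower_boom), the K-axiom yields O(lower_boom).
Premise 5, O(file_patent → ¬lower_boom), contraposes to O(lower_boom → ¬file_patent); with O(lower_boom) we get O(¬file_patent).
Premise 9, O(¬timestamp_backup → file_patent), contraposes to O(¬file_patent → timestamp_backup); with O(¬file_patent) we get O(timestamp_backup).
Premise 7 is O(timestamp_backup → ¬attend_hearing); since O(timestamp_backup), deontic closure gives O(¬attend_hearing).
Premise 2 is O(¬update_amendment → attend_hearing); contrapositively O(¬attend_hearing → update_amendment). Since O(¬attend_hearing) holds, K gives O(update_amendment).
Premise 10, O(¬reconcile_patent → ¬update_amendment), contraposes to O(update_amendment → reconcile_patent); with O(update_amendment) we get O(reconcile_patent).
Premises 3, 6, 11, 12 do not contribute to this derivation.
Hence reconcile_patent is obligatory.

Obligatory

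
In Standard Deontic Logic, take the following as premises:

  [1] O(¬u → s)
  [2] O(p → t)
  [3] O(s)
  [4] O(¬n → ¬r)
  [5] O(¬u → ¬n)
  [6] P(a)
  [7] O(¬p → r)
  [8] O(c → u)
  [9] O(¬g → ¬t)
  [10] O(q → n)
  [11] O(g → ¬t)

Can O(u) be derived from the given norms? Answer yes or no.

By case analysis on g: premise 11 gives O(g → ¬t) and premise 9 gives O(¬g → ¬t), so O(¬t) either way.
Premise 2 is O(p → t); contrapositively O(¬t → ¬p). Since O(¬t) holds, K gives O(¬p).
Premise 7 is O(¬p → r); since O(¬p), deontic closure gives O(r).
Premise 4, O(¬n → ¬r), contraposes to O(r → n); with O(r) we get O(n).
Premise 5, O(¬u → ¬n), contraposes to O(n → u); with O(n) we get O(u).
Premises 1, 3, 6, 8, 10 do not contribute to this derivation.
So O(u) follows.

Yes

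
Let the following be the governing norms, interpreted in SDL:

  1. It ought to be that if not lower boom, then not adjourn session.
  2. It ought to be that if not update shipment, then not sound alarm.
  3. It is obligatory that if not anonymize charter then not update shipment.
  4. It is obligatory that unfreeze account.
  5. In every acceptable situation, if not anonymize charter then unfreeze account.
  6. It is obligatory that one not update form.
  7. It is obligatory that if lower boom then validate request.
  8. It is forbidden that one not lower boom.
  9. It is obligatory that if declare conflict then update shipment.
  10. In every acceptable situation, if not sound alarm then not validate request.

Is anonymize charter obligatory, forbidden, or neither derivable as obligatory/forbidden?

Obligatory

F(¬lower_boom) at premise 8 means O(lower_boom).
From O(lower_boom) and premise 7, O(lower_boom → validate_request), we obtain O(validate_request).
The contrapositive of premise 10 (O(¬sound_alarm → ¬validate_request)) is O(validate_request → sound_alarm), and O(validate_request) is already established, so O(sound_alarm).
Premise 2 is O(¬update_shipment → ¬sound_alarm); contrapositively O(sound_alarm → update_shipment). Since O(sound_alarm) holds, K gives O(update_shipment).
Premise 3 is O(¬anonymize_charter → ¬update_shipment); contrapositively O(update_shipment → anonymize_charter). Since O(update_shipment) holds, K gives O(anonymize_charter).
Premises 1, 4, 5, 6, 9 do not contribute to this derivation.
Hence anonymize_charter is obligatory.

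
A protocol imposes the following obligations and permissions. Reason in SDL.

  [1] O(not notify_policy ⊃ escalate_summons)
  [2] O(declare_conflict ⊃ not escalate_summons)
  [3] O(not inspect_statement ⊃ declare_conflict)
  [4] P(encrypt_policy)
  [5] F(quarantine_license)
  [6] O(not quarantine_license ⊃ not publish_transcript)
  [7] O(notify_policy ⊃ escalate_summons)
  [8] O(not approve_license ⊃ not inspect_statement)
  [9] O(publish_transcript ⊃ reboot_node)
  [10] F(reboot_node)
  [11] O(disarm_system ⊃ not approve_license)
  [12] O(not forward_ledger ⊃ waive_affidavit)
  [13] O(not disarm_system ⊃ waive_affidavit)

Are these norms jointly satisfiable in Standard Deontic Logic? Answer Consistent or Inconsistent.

Premise 9 is O(publish_transcript ⊃ reboot_node), but O(publish_transcript) is not derivable from the premises, so it does not yield O(reboot_node).
So O(reboot_node) is not derivable, and the apparent clash with O(not reboot_node) does not arise.
A world satisfying every obligation exists (e.g. approve_license=true, declare_conflict=false, disarm_system=false, encrypt_policy=false, escalate_summons=true, forward_ledger=false, inspect_statement=true, notify_policy=false, publish_transcript=false, quarantine_license=false, reboot_node=false, waive_affidavit=true); no atom is both obligatory and forbidden, so the set is consistent.

Consistent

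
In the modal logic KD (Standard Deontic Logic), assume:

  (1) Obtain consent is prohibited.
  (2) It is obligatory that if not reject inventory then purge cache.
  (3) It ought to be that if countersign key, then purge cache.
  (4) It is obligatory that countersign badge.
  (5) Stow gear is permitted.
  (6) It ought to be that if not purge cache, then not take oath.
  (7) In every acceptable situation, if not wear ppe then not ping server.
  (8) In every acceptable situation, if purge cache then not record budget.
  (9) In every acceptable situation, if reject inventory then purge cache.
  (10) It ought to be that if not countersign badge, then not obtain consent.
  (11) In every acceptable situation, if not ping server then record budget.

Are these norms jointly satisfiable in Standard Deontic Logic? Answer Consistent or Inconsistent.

Premise 10 is O(¬countersign_badge → ¬obtain_consent); even if O(¬obtain_consent) held, inferring O(¬countersign_badge) would be affirming the consequent — invalid.
So O(¬countersign_badge) is not derivable, and the apparent clash with O(countersign_badge) does not arise.
A world satisfying every obligation exists (e.g. countersign_badge=true, countersign_key=false, obtain_consent=false, ping_server=true, purge_cache=true, record_budget=false, reject_inventory=false, stow_gear=false, take_oath=false, wear_ppe=true); no atom is both obligatory and forbidden, so the set is consistent.

Consistent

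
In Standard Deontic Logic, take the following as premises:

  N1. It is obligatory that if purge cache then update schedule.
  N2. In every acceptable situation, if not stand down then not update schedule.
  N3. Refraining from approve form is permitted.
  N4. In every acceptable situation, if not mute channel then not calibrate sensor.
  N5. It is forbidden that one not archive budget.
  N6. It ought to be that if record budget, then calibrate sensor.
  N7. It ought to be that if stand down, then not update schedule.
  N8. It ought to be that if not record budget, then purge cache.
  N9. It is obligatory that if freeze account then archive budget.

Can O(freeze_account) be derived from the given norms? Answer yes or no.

No

Premise 9 is O(freeze_account → archive_budget); even if O(archive_budget) held, inferring O(freeze_account) would be affirming the consequent — invalid.
No other premise forces O(freeze_account). An ideal world satisfying every premise can still have freeze_account false, so O(freeze_account) is not derivable.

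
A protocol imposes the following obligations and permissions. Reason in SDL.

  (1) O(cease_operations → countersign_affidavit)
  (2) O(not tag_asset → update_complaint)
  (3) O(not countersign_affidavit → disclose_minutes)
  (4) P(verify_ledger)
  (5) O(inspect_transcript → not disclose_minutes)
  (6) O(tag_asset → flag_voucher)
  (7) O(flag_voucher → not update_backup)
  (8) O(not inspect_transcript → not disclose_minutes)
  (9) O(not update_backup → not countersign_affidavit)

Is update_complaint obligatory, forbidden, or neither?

Obligatory

By case analysis on not inspect_transcript: premise 8 gives O(not inspect_transcript → not disclose_minutes) and premise 5 gives O(inspect_transcript → not disclose_minutes), so O(not disclose_minutes) either way.
Premise 3 is O(not countersign_affidavit → disclose_minutes); contrapositively O(not disclose_minutes → countersign_affidavit). Since O(not disclose_minutes) holds, K gives O(countersign_affidavit).
Premise 9 is O(not update_backup → not countersign_affidavit); contrapositively O(countersign_affidavit → update_backup). Since O(countersign_affidavit) holds, K gives O(update_backup).
Premise 7, O(flag_voucher → not update_backup), contraposes to O(update_backup → not flag_voucher); with O(update_backup) we get O(not flag_voucher).
The contrapositive of premise 6 (O(tag_asset → flag_voucher)) is O(not flag_voucher → not tag_asset), and O(not flag_voucher) is already established, so O(not tag_asset).
Premise 2 is O(not tag_asset → update_complaint); since O(not tag_asset), deontic closure gives O(update_complaint).
Premises 1, 4 do not contribute to this derivation.
Hence update_complaint is obligatory.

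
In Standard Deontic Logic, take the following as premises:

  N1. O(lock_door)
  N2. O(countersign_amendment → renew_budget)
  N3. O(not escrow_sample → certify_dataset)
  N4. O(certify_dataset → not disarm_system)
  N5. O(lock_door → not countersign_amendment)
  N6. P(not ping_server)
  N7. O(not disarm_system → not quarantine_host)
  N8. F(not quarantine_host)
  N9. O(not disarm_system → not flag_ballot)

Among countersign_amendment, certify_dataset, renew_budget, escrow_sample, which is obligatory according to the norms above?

F(not quarantine_host) at premise 8 means O(quarantine_host).
The contrapositive of premise 7 (O(not disarm_system → not quarantine_host)) is O(quarantine_host → disarm_system), and O(quarantine_host) is already established, so O(disarm_system).
Premise 4, O(certify_dataset → not disarm_system), contraposes to O(disarm_system → not certify_dataset); with O(disarm_system) we get O(not certify_dataset).
Premise 3, O(not escrow_sample → certify_dataset), contraposes to O(not certify_dataset → escrow_sample); with O(not certify_dataset) we get O(escrow_sample).
So O(escrow_sample) holds — escrow_sample is obligatory. None of the other listed options is made obligatory by any chain of premises.

escrow_sample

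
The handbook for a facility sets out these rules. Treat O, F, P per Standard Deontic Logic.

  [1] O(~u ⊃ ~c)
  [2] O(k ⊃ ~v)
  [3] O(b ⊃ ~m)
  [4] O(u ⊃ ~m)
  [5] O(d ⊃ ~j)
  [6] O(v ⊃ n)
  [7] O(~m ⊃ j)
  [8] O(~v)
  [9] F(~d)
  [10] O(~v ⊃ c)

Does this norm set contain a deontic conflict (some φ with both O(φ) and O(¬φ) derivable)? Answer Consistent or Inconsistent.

From premise 8 we have O(~v).
Applying K to premise 10 (O(~v ⊃ c)) and O(~v) yields O(c).
Premise 1 is O(~u ⊃ ~c); contrapositively O(c ⊃ u). Since O(c) holds, K gives O(u).
Premise 4 is O(u ⊃ ~m); since O(u), deontic closure gives O(~m).
Premise 7 is O(~m ⊃ j); since O(~m), deontic closure gives O(j).
Premise 5, O(d ⊃ ~j), contraposes to O(j ⊃ ~d); with O(j) we get O(~d).
However, F(~d) at premise 9 amounts to O(d).
We now have both O(~d) and O(d) — d is simultaneously obligatory and forbidden, violating the D-axiom.

Inconsistent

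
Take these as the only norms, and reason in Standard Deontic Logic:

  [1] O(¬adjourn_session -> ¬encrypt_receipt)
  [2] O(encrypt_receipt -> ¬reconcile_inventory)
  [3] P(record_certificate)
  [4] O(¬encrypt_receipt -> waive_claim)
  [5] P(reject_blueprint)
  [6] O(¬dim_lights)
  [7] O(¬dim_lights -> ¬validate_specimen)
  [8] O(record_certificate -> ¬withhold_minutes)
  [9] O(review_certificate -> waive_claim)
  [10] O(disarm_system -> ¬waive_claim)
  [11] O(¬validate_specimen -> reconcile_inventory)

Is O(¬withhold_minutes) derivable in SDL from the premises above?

No

Premise 8 is O(record_certificate -> ¬withhold_minutes), but O(record_certificate) is not derivable from the premises (the permission P(record_certificate) asserts only ¬O(¬record_certificate), not O(record_certificate)), so it does not yield O(¬withhold_minutes).
No other premise forces O(¬withhold_minutes). An ideal world satisfying every premise can still have ¬withhold_minutes false, so O(¬withhold_minutes) is not derivable.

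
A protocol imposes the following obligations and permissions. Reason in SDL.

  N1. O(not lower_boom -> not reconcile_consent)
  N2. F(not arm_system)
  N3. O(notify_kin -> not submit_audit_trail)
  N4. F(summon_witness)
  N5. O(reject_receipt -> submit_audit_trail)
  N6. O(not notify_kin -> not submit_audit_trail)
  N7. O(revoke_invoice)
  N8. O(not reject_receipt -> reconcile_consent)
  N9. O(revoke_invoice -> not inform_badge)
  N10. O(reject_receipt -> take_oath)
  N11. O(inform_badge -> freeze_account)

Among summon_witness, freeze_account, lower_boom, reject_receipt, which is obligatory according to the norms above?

lower_boom

Premises 3 and 6 cover both cases: O(notify_kin -> not submit_audit_trail) and O(not notify_kin -> not submit_audit_trail). Since notify_kin ∨ not notify_kin is a tautology, O(not submit_audit_trail) follows.
Premise 5, O(reject_receipt -> submit_audit_trail), contraposes to O(not submit_audit_trail -> not reject_receipt); with O(not submit_audit_trail) we get O(not reject_receipt).
With premise 8, O(not reject_receipt -> reconcile_consent), the K-axiom yields O(reconcile_consent).
Premise 1 is O(not lower_boom -> not reconcile_consent); contrapositively O(reconcile_consent -> lower_boom). Since O(reconcile_consent) holds, K gives O(lower_boom).
So O(lower_boom) holds — lower_boom is obligatory. None of the other listed options is made obligatory by any chain of premises.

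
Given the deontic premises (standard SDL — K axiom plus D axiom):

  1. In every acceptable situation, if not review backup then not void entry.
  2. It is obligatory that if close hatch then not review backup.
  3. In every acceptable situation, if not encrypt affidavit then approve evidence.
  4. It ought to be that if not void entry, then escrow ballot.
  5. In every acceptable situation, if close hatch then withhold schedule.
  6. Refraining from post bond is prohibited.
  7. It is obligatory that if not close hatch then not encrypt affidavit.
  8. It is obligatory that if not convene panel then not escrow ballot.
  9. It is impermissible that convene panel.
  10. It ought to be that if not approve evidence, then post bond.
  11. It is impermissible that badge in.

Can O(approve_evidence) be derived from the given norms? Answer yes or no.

Yes

Premise 9 is F(convene_panel), i.e. O(¬convene_panel).
Premise 8 is O(¬convene_panel → ¬escrow_ballot); since O(¬convene_panel), deontic closure gives O(¬escrow_ballot).
The contrapositive of premise 4 (O(¬void_entry → escrow_ballot)) is O(¬escrow_ballot → void_entry), and O(¬escrow_ballot) is already established, so O(void_entry).
The contrapositive of premise 1 (O(¬review_backup → ¬void_entry)) is O(void_entry → review_backup), and O(void_entry) is already established, so O(review_backup).
The contrapositive of premise 2 (O(close_hatch → ¬review_backup)) is O(review_backup → ¬close_hatch), and O(review_backup) is already established, so O(¬close_hatch).
Premise 7 is O(¬close_hatch → ¬encrypt_affidavit); since O(¬close_hatch), deontic closure gives O(¬encrypt_affidavit).
Applying K to premise 3 (O(¬encrypt_affidavit → approve_evidence)) and O(¬encrypt_affidavit) yields O(approve_evidence).
Premises 5, 6, 10, 11 do not contribute to this derivation.
So O(approve_evidence) follows.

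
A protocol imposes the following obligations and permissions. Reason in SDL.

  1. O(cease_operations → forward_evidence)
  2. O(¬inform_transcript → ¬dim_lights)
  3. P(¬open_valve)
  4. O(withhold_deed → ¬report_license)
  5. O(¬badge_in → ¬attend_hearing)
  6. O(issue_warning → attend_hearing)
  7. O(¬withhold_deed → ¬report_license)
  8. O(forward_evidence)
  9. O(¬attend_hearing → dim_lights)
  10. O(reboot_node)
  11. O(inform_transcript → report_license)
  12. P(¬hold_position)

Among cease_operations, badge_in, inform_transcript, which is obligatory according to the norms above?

badge_in

Premises 4 and 7 cover both cases: O(withhold_deed → ¬report_license) and O(¬withhold_deed → ¬report_license). Since withhold_deed ∨ ¬withhold_deed is a tautology, O(¬report_license) follows.
Premise 11, O(inform_transcript → report_license), contraposes to O(¬report_license → ¬inform_transcript); with O(¬report_license) we get O(¬inform_transcript).
With premise 2, O(¬inform_transcript → ¬dim_lights), the K-axiom yields O(¬dim_lights).
Premise 9 is O(¬attend_hearing → dim_lights); contrapositively O(¬dim_lights → attend_hearing). Since O(¬dim_lights) holds, K gives O(attend_hearing).
The contrapositive of premise 5 (O(¬badge_in → ¬attend_hearing)) is O(attend_hearing → badge_in), and O(attend_hearing) is already established, so O(badge_in).
So O(badge_in) holds — badge_in is obligatory. None of the other listed options is made obligatory by any chain of premises.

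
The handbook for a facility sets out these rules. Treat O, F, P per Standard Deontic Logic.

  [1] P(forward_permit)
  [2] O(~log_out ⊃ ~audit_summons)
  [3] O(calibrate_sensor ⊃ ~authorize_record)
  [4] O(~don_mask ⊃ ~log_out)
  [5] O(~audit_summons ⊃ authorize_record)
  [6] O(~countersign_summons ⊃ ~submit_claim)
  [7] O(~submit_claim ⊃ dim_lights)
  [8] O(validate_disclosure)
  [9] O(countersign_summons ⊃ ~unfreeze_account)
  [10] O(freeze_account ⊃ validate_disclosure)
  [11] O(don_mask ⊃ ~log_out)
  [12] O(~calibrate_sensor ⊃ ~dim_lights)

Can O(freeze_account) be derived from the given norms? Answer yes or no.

No

Premise 10 is O(freeze_account ⊃ validate_disclosure); even if O(validate_disclosure) held, inferring O(freeze_account) would be affirming the consequent — invalid.
No other premise forces O(freeze_account). An ideal world satisfying every premise can still have freeze_account false, so O(freeze_account) is not derivable.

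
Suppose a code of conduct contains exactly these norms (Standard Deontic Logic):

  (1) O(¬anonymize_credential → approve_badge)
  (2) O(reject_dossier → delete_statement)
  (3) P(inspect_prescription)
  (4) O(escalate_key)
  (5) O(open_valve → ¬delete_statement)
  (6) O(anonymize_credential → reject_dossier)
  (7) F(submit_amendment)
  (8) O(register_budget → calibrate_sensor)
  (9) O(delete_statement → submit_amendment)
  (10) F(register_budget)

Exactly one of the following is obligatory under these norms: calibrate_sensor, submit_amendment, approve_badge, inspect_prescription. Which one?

Premise 7, F(submit_amendment), is equivalent to O(¬submit_amendment).
Premise 9, O(delete_statement → submit_amendment), contraposes to O(¬submit_amendment → ¬delete_statement); with O(¬submit_amendment) we get O(¬delete_statement).
The contrapositive of premise 2 (O(reject_dossier → delete_statement)) is O(¬delete_statement → ¬reject_dossier), and O(¬delete_statement) is already established, so O(¬reject_dossier).
The contrapositive of premise 6 (O(anonymize_credential → reject_dossier)) is O(¬reject_dossier → ¬anonymize_credential), and O(¬reject_dossier) is already established, so O(¬anonymize_credential).
From O(¬anonymize_credential) and premise 1, O(¬anonymize_credential → approve_badge), we obtain O(approve_badge).
So O(approve_badge) holds — approve_badge is obligatory. None of the other listed options is made obligatory by any chain of premises.

approve_badge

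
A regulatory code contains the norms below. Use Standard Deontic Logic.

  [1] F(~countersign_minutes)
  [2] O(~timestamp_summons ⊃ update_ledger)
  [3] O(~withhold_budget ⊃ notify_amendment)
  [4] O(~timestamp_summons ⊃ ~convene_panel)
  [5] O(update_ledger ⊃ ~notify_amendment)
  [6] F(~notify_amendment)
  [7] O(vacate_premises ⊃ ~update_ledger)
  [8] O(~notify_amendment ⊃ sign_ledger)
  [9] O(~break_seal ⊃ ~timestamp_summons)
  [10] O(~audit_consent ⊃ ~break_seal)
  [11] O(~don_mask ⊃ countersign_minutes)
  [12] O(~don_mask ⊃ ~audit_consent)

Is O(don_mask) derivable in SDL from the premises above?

F(~notify_amendment) at premise 6 means O(notify_amendment).
Premise 5 is O(update_ledger ⊃ ~notify_amendment); contrapositively O(notify_amendment ⊃ ~update_ledger). Since O(notify_amendment) holds, K gives O(~update_ledger).
The contrapositive of premise 2 (O(~timestamp_summons ⊃ update_ledger)) is O(~update_ledger ⊃ timestamp_summons), and O(~update_ledger) is already established, so O(timestamp_summons).
The contrapositive of premise 9 (O(~break_seal ⊃ ~timestamp_summons)) is O(timestamp_summons ⊃ break_seal), and O(timestamp_summons) is already established, so O(break_seal).
The contrapositive of premise 10 (O(~audit_consent ⊃ ~break_seal)) is O(break_seal ⊃ audit_consent), and O(break_seal) is already established, so O(audit_consent).
Premise 12, O(~don_mask ⊃ ~audit_consent), contraposes to O(audit_consent ⊃ don_mask); with O(audit_consent) we get O(don_mask).
Premises 1, 3, 4, 7, 8, 11 do not contribute to this derivation.
So O(don_mask) follows.

Yes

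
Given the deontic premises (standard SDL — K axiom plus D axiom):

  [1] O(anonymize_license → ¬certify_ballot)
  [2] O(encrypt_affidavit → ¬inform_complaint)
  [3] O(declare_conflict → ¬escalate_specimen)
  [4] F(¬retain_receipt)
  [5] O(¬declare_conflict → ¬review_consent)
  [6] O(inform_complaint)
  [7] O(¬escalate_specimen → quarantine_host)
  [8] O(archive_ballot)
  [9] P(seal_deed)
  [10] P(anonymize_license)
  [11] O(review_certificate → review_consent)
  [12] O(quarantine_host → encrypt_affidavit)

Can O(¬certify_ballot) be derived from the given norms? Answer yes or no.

No

Premise 1 is O(anonymize_license → ¬certify_ballot), but O(anonymize_license) is not derivable from the premises (the permission P(anonymize_license) asserts only ¬O(¬anonymize_license), not O(anonymize_license)), so it does not yield O(¬certify_ballot).
No other premise forces O(¬certify_ballot). An ideal world satisfying every premise can still have ¬certify_ballot false, so O(¬certify_ballot) is not derivable.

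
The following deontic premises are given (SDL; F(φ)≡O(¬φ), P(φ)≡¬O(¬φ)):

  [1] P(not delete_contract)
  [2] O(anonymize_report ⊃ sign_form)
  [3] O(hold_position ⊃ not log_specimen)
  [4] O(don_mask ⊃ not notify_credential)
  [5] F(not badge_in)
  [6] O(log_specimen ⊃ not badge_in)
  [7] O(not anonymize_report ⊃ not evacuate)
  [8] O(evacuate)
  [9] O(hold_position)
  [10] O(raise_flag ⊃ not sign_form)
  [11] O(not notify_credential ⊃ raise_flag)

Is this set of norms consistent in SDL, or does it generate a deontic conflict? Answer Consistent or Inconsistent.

Premise 6 is O(log_specimen ⊃ not badge_in), but O(log_specimen) is not derivable from the premises, so it does not yield O(not badge_in).
So O(not badge_in) is not derivable, and the apparent clash with O(badge_in) does not arise.
A world satisfying every obligation exists (e.g. anonymize_report=true, badge_in=true, delete_contract=false, don_mask=false, evacuate=true, hold_position=true, log_specimen=false, notify_credential=true, raise_flag=false, sign_form=true); no atom is both obligatory and forbidden, so the set is consistent.

Consistent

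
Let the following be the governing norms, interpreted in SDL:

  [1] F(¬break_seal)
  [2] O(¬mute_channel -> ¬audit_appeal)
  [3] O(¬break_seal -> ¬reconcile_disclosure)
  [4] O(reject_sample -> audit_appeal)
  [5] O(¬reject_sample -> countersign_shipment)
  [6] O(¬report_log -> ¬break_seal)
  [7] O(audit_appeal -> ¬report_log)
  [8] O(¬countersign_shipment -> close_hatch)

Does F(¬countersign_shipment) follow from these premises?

Yes

F(¬break_seal) at premise 1 means O(break_seal).
Premise 6 is O(¬report_log -> ¬break_seal); contrapositively O(break_seal -> report_log). Since O(break_seal) holds, K gives O(report_log).
Premise 7, O(audit_appeal -> ¬report_log), contraposes to O(report_log -> ¬audit_appeal); with O(report_log) we get O(¬audit_appeal).
The contrapositive of premise 4 (O(reject_sample -> audit_appeal)) is O(¬audit_appeal -> ¬reject_sample), and O(¬audit_appeal) is already established, so O(¬reject_sample).
Applying K to premise 5 (O(¬reject_sample -> countersign_shipment)) and O(¬reject_sample) yields O(countersign_shipment).
Premises 2, 3, 8 do not contribute to this derivation.
So O(countersign_shipment) holds, i.e. F(¬countersign_shipment). The claim follows.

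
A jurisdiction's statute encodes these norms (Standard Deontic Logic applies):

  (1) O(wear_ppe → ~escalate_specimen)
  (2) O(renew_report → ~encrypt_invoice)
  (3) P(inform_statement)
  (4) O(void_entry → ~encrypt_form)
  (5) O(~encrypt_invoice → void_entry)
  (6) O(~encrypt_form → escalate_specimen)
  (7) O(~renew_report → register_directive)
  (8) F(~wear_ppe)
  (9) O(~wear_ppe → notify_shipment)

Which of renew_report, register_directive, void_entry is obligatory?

F(~wear_ppe) at premise 8 means O(wear_ppe).
From O(wear_ppe) and premise 1, O(wear_ppe → ~escalate_specimen), we obtain O(~escalate_specimen).
The contrapositive of premise 6 (O(~encrypt_form → escalate_specimen)) is O(~escalate_specimen → encrypt_form), and O(~escalate_specimen) is already established, so O(encrypt_form).
Premise 4 is O(void_entry → ~encrypt_form); contrapositively O(encrypt_form → ~void_entry). Since O(encrypt_form) holds, K gives O(~void_entry).
The contrapositive of premise 5 (O(~encrypt_invoice → void_entry)) is O(~void_entry → encrypt_invoice), and O(~void_entry) is already established, so O(encrypt_invoice).
Premise 2, O(renew_report → ~encrypt_invoice), contraposes to O(encrypt_invoice → ~renew_report); with O(encrypt_invoice) we get O(~renew_report).
Premise 7 is O(~renew_report → register_directive); since O(~renew_report), deontic closure gives O(register_directive).
So O(register_directive) holds — register_directive is obligatory. None of the other listed options is made obligatory by any chain of premises.

register_directive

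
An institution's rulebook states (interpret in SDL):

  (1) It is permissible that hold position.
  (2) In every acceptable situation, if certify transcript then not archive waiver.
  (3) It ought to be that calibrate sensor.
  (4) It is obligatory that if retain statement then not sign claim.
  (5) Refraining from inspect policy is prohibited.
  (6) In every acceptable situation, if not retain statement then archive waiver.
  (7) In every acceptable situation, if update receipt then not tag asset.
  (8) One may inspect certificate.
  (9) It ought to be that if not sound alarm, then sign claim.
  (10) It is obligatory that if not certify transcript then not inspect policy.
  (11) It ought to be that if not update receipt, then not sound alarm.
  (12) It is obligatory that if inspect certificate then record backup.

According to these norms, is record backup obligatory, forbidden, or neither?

Neither

Premise 12 is O(inspect_certificate → record_backup), but O(inspect_certificate) is not derivable from the premises (the permission P(inspect_certificate) asserts only ¬O(¬inspect_certificate), not O(inspect_certificate)), so it does not yield O(record_backup).
No premise or chain of K-axiom applications forces O(record_backup), and none forces O(¬record_backup). So record_backup is neither obligatory nor forbidden under these norms.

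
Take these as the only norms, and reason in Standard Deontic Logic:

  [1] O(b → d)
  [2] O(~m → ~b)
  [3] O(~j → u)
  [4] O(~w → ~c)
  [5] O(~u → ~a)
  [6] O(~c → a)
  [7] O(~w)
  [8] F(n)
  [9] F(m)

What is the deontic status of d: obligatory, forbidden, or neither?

Premise 1 is O(b → d), but O(b) is not derivable from the premises, so it does not yield O(d).
No premise or chain of K-axiom applications forces O(d), and none forces O(~d). So d is neither obligatory nor forbidden under these norms.

Neither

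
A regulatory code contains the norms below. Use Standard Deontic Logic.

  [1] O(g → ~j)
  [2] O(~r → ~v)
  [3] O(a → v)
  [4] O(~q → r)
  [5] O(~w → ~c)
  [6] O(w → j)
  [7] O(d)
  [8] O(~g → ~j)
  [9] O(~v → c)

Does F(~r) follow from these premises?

Premises 1 and 8 cover both cases: O(g → ~j) and O(~g → ~j). Since g ∨ ~g is a tautology, O(~j) follows.
Premise 6 is O(w → j); contrapositively O(~j → ~w). Since O(~j) holds, K gives O(~w).
From O(~w) and premise 5, O(~w → ~c), we obtain O(~c).
The contrapositive of premise 9 (O(~v → c)) is O(~c → v), and O(~c) is already established, so O(v).
Premise 2, O(~r → ~v), contraposes to O(v → r); with O(v) we get O(r).
Premises 3, 4, 7 do not contribute to this derivation.
So O(r) holds, i.e. F(~r). The claim follows.

Yes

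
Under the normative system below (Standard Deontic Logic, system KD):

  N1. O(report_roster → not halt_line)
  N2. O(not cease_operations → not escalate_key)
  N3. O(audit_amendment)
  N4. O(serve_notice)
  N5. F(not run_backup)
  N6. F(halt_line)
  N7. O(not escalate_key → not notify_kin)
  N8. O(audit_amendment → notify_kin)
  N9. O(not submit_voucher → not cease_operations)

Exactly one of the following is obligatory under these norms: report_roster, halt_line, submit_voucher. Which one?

submit_voucher

Premise 3 gives O(audit_amendment).
Premise 8 is O(audit_amendment → notify_kin); since O(audit_amendment), deontic closure gives O(notify_kin).
Premise 7, O(not escalate_key → not notify_kin), contraposes to O(notify_kin → escalate_key); with O(notify_kin) we get O(escalate_key).
Premise 2 is O(not cease_operations → not escalate_key); contrapositively O(escalate_key → cease_operations). Since O(escalate_key) holds, K gives O(cease_operations).
The contrapositive of premise 9 (O(not submit_voucher → not cease_operations)) is O(cease_operations → submit_voucher), and O(cease_operations) is already established, so O(submit_voucher).
So O(submit_voucher) holds — submit_voucher is obligatory. None of the other listed options is made obligatory by any chain of premises.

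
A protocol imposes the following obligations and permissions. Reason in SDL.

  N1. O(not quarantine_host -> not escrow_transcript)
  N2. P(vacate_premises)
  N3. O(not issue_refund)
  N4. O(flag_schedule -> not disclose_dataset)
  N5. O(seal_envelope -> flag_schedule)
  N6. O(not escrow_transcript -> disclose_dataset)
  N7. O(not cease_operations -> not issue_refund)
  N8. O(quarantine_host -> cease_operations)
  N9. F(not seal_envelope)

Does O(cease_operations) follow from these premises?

Premise 9, F(not seal_envelope), is equivalent to O(seal_envelope).
With premise 5, O(seal_envelope -> flag_schedule), the K-axiom yields O(flag_schedule).
With premise 4, O(flag_schedule -> not disclose_dataset), the K-axiom yields O(not disclose_dataset).
The contrapositive of premise 6 (O(not escrow_transcript -> disclose_dataset)) is O(not disclose_dataset -> escrow_transcript), and O(not disclose_dataset) is already established, so O(escrow_transcript).
Premise 1 is O(not quarantine_host -> not escrow_transcript); contrapositively O(escrow_transcript -> quarantine_host). Since O(escrow_transcript) holds, K gives O(quarantine_host).
Applying K to premise 8 (O(quarantine_host -> cease_operations)) and O(quarantine_host) yields O(cease_operations).
Premises 2, 3, 7 do not contribute to this derivation.
So O(cease_operations) follows.

Yes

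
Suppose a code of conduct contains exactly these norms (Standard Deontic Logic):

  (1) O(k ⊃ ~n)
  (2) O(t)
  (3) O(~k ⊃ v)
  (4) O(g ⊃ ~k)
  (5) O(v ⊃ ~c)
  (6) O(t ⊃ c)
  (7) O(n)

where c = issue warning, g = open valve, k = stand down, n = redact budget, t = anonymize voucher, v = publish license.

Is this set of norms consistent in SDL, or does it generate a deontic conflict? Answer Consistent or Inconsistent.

Inconsistent

Premise 7 states O(n) outright.
Premise 1, O(k ⊃ ~n), contraposes to O(n ⊃ ~k); with O(n) we get O(~k).
Premise 3 is O(~k ⊃ v); since O(~k), deontic closure gives O(v).
Applying K to premise 5 (O(v ⊃ ~c)) and O(v) yields O(~c).
Premise 6 is O(t ⊃ c); contrapositively O(~c ⊃ ~t). Since O(~c) holds, K gives O(~t).
But premise 2 directly asserts O(t).
We now have both O(~t) and O(t) — t is simultaneously obligatory and forbidden, violating the D-axiom.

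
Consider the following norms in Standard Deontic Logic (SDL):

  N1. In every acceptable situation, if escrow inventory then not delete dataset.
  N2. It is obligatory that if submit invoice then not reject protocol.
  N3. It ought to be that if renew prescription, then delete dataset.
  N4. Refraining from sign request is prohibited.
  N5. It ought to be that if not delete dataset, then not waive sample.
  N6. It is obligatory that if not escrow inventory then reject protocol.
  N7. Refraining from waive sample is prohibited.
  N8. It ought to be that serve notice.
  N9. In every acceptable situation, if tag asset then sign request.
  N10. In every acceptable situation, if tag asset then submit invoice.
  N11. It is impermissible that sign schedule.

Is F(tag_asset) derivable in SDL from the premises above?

Yes

Premise 7 is F(¬waive_sample), i.e. O(waive_sample).
Premise 5 is O(¬delete_dataset → ¬waive_sample); contrapositively O(waive_sample → delete_dataset). Since O(waive_sample) holds, K gives O(delete_dataset).
Premise 1 is O(escrow_inventory → ¬delete_dataset); contrapositively O(delete_dataset → ¬escrow_inventory). Since O(delete_dataset) holds, K gives O(¬escrow_inventory).
Premise 6 is O(¬escrow_inventory → reject_protocol); since O(¬escrow_inventory), deontic closure gives O(reject_protocol).
Premise 2, O(submit_invoice → ¬reject_protocol), contraposes to O(reject_protocol → ¬submit_invoice); with O(reject_protocol) we get O(¬submit_invoice).
Premise 10, O(tag_asset → submit_invoice), contraposes to O(¬submit_invoice → ¬tag_asset); with O(¬submit_invoice) we get O(¬tag_asset).
Premises 3, 4, 8, 9, 11 do not contribute to this derivation.
So O(¬tag_asset) holds, i.e. F(tag_asset). The claim follows.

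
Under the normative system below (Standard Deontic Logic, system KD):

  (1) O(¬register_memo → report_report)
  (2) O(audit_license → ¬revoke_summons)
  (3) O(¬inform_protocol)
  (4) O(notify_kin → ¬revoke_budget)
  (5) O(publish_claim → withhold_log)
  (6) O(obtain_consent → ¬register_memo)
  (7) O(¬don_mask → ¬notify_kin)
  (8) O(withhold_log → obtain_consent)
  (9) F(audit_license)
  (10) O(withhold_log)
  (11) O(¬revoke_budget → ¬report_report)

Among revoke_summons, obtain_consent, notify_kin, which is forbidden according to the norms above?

From premise 10 we have O(withhold_log).
Applying K to premise 8 (O(withhold_log → obtain_consent)) and O(withhold_log) yields O(obtain_consent).
Applying K to premise 6 (O(obtain_consent → ¬register_memo)) and O(obtain_consent) yields O(¬register_memo).
From O(¬register_memo) and premise 1, O(¬register_memo → report_report), we obtain O(report_report).
The contrapositive of premise 11 (O(¬revoke_budget → ¬report_report)) is O(report_report → revoke_budget), and O(report_report) is already established, so O(revoke_budget).
Premise 4 is O(notify_kin → ¬revoke_budget); contrapositively O(revoke_budget → ¬notify_kin). Since O(revoke_budget) holds, K gives O(¬notify_kin).
So O(¬notify_kin) holds, i.e. notify_kin is forbidden. None of the other listed options is forbidden under the premises.

notify_kin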